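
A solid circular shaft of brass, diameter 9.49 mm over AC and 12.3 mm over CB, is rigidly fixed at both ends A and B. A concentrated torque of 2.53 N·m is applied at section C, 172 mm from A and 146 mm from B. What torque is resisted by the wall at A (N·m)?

0.585 N·m

Compatibility: T_A·a/J_AC = T_B·b/J_CB with T_A + T_B = T₀.
J_AC = 7.96×10^-10 m⁴, J_CB = 2.25×10^-9 m⁴, so T_A = T₀·(J_AC/a)/((J_AC/a)+(J_CB/b)) = 0.5850 N·m, T_B = 1.945 N·m.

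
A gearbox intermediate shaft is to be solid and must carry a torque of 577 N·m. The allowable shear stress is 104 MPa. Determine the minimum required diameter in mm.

30.5 mm

For a solid shaft τ_max = 16T/(πd³), so d = (16T/(π τ_allow))^(1/3) = (16·577.0/(π·1.04×10^8))^(1/3) = 0.03046 m.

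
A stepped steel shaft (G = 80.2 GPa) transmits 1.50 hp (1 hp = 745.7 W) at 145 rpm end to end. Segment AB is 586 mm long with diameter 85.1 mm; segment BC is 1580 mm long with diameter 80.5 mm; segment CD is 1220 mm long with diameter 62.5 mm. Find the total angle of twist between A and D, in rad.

ω = 2π·145/60 = 15.18 rad/s, so T = P/ω = 1.50×745.7 / 15.18 = 73.66 N·m.
J_AB = π(0.0851)⁴/32 = 5.15×10^-6 m⁴; J_BC = π(0.0805)⁴/32 = 4.12×10^-6 m⁴; J_CD = π(0.0625)⁴/32 = 1.50×10^-6 m⁴.
θ = (T/G)·Σ L_i/J_i = (73.66/80.2×10⁹)·(0.586/5.15×10^-6 + 1.58/4.12×10^-6 + 1.22/1.50×10^-6) = 1.205×10^-3 rad.

0.00120 rad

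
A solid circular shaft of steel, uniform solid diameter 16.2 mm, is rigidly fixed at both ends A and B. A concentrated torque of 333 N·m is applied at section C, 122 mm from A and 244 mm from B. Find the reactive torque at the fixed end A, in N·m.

222 N·m

With uniform GJ and both ends fixed, compatibility θ_AC = θ_CB gives T_A·a = T_B·b, together with T_A + T_B = T₀.
T_A = T₀·b/(a+b) = 333.0·244/366.0 = 222.0 N·m; T_B = 111.0 N·m.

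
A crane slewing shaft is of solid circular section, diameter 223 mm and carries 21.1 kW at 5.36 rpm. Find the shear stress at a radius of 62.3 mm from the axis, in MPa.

ω = 2π·5.36/60 = 0.5613 rad/s, so T = P/ω = 21.1×10³ / 0.5613 = 37590 N·m.
J = πd⁴/32 = π(0.223)⁴/32 = 2.428×10^-4 m⁴.
Shear stress varies linearly with radius: τ = T·r/J = 37590 × 0.0623 / 2.428×10^-4 = 9.646×10^6 Pa.

9.65 MPa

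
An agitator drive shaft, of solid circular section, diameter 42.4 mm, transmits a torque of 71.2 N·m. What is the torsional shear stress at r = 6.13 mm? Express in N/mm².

1.38 N/mm²

J = πd⁴/32 = π(0.0424)⁴/32 = 3.173×10^-7 m⁴.
Shear stress varies linearly with radius: τ = T·r/J = 71.20 × 0.00613 / 3.173×10^-7 = 1.376×10^6 Pa.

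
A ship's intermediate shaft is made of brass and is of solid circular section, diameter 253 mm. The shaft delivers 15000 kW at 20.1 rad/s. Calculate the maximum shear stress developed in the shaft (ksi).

ω = 20.1 rad/s, so T = P/ω = 15000×10³ / 20.10 = 746300 N·m.
J = πd⁴/32 = π(0.253)⁴/32 = 4.022×10^-4 m⁴.
τ_max = T·r/J = 746300 × 0.127 / 4.022×10^-4 = 2.347×10^8 Pa.

34.0 ksi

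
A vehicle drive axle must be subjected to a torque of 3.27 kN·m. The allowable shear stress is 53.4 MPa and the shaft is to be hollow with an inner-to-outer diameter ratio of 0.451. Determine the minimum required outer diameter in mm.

For a hollow shaft with d_i/d_o = 0.451: τ_max = 16T/(π d_o³ (1−k⁴)), so d_o = [16T/(π τ_allow (1−k⁴))]^(1/3) = [16·3270/(π·5.34×10^7·0.9586)]^(1/3) = 0.06878 m.

68.8 mm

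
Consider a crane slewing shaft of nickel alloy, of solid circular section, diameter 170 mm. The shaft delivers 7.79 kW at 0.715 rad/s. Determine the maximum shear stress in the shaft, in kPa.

11300 kPa

ω = 0.715 rad/s, so T = P/ω = 7.79×10³ / 0.7150 = 10900 N·m.
J = πd⁴/32 = π(0.170)⁴/32 = 8.200×10^-5 m⁴.
τ_max = T·r/J = 10900 × 0.0850 / 8.200×10^-5 = 1.129×10^7 Pa.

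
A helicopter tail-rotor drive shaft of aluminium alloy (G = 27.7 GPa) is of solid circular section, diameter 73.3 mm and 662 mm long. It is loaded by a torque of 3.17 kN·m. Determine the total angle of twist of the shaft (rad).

J = πd⁴/32 = π(0.0733)⁴/32 = 2.834×10^-6 m⁴.
θ = T·L/(G·J) = 3170 × 0.662 / (27.7×10⁹ × 2.834×10^-6) = 0.02673 rad.

0.0267 rad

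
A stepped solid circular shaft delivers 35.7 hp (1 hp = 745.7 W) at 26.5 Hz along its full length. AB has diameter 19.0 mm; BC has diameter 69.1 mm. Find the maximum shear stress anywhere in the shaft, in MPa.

119 MPa

ω = 2π·26.5 = 166.5 rad/s, so T = P/ω = 35.7×745.7 / 166.5 = 159.9 N·m.
Under the same torque, τ_max = 16T/(πd³) is largest where d is smallest — segment AB (d = 19.0 mm).
τ_max = 16·159.9/(π·(0.0190)³) = 1.187×10^8 Pa.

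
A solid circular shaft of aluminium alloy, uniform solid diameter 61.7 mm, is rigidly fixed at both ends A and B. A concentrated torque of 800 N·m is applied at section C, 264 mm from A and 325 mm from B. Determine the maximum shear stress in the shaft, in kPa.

9570 kPa

With uniform GJ and both ends fixed, compatibility θ_AC = θ_CB gives T_A·a = T_B·b, together with T_A + T_B = T₀.
T_A = T₀·b/(a+b) = 800.0·325/589.0 = 441.4 N·m; T_B = 358.6 N·m.
τ in each portion: τ_AC = 9.57×10^6 Pa, τ_CB = 7.77×10^6 Pa; maximum is in AC.
τ_max = T_AC·r/J = 441.4·0.0309/1.42×10^-6 = 9.571×10^6 Pa.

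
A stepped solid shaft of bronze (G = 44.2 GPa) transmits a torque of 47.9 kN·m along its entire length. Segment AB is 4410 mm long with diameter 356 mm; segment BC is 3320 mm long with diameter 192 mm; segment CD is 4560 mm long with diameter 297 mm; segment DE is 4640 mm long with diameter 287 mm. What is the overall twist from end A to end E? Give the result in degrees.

2.52°

J_AB = π(0.356)⁴/32 = 1.58×10^-3 m⁴; J_BC = π(0.192)⁴/32 = 1.33×10^-4 m⁴; J_CD = π(0.297)⁴/32 = 7.64×10^-4 m⁴; J_DE = π(0.287)⁴/32 = 6.66×10^-4 m⁴.
θ = (T/G)·Σ L_i/J_i = (47900/44.2×10⁹)·(4.41/1.58×10^-3 + 3.32/1.33×10^-4 + 4.56/7.64×10^-4 + 4.64/6.66×10^-4) = 0.04402 rad.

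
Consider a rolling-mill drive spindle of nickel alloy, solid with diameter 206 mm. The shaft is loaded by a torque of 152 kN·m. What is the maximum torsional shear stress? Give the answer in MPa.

88.6 MPa

J = πd⁴/32 = π(0.206)⁴/32 = 1.768×10^-4 m⁴.
τ_max = T·r/J = 152000 × 0.103 / 1.768×10^-4 = 8.855×10^7 Pa.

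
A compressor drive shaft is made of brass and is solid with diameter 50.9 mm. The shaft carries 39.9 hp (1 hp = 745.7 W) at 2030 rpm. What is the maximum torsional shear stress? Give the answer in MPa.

ω = 2π·2030/60 = 212.6 rad/s, so T = P/ω = 39.9×745.7 / 212.6 = 140.0 N·m.
J = πd⁴/32 = π(0.0509)⁴/32 = 6.590×10^-7 m⁴.
τ_max = T·r/J = 140.0 × 0.0255 / 6.590×10^-7 = 5.405×10^6 Pa.

5.41 MPa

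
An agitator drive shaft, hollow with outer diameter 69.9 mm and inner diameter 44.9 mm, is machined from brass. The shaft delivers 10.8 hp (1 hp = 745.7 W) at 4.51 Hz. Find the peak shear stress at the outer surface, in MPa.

ω = 2π·4.51 = 28.34 rad/s, so T = P/ω = 10.8×745.7 / 28.34 = 284.2 N·m.
J = π(d_o⁴ − d_i⁴)/32 = π(0.0699⁴ − 0.0449⁴)/32 = 1.945×10^-6 m⁴.
τ_max = T·r/J = 284.2 × 0.0350 / 1.945×10^-6 = 5.108×10^6 Pa.

5.11 MPa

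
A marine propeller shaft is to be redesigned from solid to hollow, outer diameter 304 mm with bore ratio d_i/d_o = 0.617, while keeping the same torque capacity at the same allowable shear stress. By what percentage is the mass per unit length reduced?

31.3 %

Equal τ_max and T ⇒ the solid shaft needs d_s³ = d_o³(1−k⁴), so d_s = 304·(1−0.617⁴)^(1/3) = 288.5 mm.
Area ratio A_h/A_s = d_o²(1−k²)/d_s² = (1−k²)/(1−k⁴)^(2/3) = 0.6874.
Mass saving = 1 − 0.6874 = 31.3 %.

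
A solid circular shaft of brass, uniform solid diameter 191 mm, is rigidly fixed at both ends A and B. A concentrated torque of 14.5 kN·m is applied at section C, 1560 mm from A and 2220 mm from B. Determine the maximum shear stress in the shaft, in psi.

With uniform GJ and both ends fixed, compatibility θ_AC = θ_CB gives T_A·a = T_B·b, together with T_A + T_B = T₀.
T_A = T₀·b/(a+b) = 14500·2220/3780 = 8516 N·m; T_B = 5984 N·m.
τ in each portion: τ_AC = 6.22×10^6 Pa, τ_CB = 4.37×10^6 Pa; maximum is in AC.
τ_max = T_AC·r/J = 8516·0.0955/1.31×10^-4 = 6.224×10^6 Pa.

903 psi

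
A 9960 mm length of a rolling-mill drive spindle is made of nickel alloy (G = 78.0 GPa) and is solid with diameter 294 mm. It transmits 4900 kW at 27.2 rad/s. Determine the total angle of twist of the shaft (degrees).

ω = 27.2 rad/s, so T = P/ω = 4900×10³ / 27.20 = 180100 N·m.
J = πd⁴/32 = π(0.294)⁴/32 = 7.335×10^-4 m⁴.
θ = T·L/(G·J) = 180100 × 9.96 / (78.0×10⁹ × 7.335×10^-4) = 0.03136 rad.

1.80°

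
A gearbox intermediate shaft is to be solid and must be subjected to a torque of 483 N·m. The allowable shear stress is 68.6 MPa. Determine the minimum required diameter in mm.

For a solid shaft τ_max = 16T/(πd³), so d = (16T/(π τ_allow))^(1/3) = (16·483.0/(π·6.86×10^7))^(1/3) = 0.03298 m.

33.0 mm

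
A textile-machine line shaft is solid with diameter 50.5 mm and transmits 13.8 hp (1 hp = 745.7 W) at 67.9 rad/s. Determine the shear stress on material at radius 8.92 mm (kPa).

2120 kPa

ω = 67.9 rad/s, so T = P/ω = 13.8×745.7 / 67.90 = 151.6 N·m.
J = πd⁴/32 = π(0.0505)⁴/32 = 6.385×10^-7 m⁴.
Shear stress varies linearly with radius: τ = T·r/J = 151.6 × 0.00892 / 6.385×10^-7 = 2.117×10^6 Pa.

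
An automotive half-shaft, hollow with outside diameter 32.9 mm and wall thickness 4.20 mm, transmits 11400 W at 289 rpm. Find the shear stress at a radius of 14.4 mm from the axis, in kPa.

ω = 2π·289/60 = 30.26 rad/s, so T = P/ω = 11400 / 30.26 = 376.7 N·m.
J = π(d_o⁴ − d_i⁴)/32 = π(0.0329⁴ − 0.0245⁴)/32 = 7.965×10^-8 m⁴.
Shear stress varies linearly with radius: τ = T·r/J = 376.7 × 0.0144 / 7.965×10^-8 = 6.810×10^7 Pa.

68100 kPa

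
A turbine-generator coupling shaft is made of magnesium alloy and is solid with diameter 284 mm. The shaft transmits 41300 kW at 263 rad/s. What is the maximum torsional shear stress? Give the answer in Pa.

ω = 263 rad/s, so T = P/ω = 41300×10³ / 263.0 = 157000 N·m.
J = πd⁴/32 = π(0.284)⁴/32 = 6.387×10^-4 m⁴.
τ_max = T·r/J = 157000 × 0.142 / 6.387×10^-4 = 3.491×10^7 Pa.

3.49e7 Pa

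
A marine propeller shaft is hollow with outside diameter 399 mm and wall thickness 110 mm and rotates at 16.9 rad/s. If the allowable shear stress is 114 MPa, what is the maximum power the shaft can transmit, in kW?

J = π(d_o⁴ − d_i⁴)/32 = π(0.399⁴ − 0.179⁴)/32 = 2.387×10^-3 m⁴.
T_max = τ_allow·J/r = 1.14×10^8 × 2.387×10^-3 / 0.200 = 1.364e6 N·m.
ω = 16.9 rad/s, so P_max = T_max·ω = 2.306×10^7 W.

23100 kW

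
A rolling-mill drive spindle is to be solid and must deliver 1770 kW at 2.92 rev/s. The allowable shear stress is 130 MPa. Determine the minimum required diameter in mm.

ω = 2π·2.92 = 18.35 rad/s, so T = P/ω = 1770×10³ / 18.35 = 96470 N·m.
For a solid shaft τ_max = 16T/(πd³), so d = (16T/(π τ_allow))^(1/3) = (16·96470/(π·1.30×10^8))^(1/3) = 0.1558 m.

156 mm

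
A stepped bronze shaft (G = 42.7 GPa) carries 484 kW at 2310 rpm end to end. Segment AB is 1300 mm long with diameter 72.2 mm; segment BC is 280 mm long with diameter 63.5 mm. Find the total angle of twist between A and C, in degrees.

ω = 2π·2310/60 = 241.9 rad/s, so T = P/ω = 484×10³ / 241.9 = 2001 N·m.
J_AB = π(0.0722)⁴/32 = 2.67×10^-6 m⁴; J_BC = π(0.0635)⁴/32 = 1.60×10^-6 m⁴.
θ = (T/G)·Σ L_i/J_i = (2001/42.7×10⁹)·(1.30/2.67×10^-6 + 0.280/1.60×10^-6) = 0.03105 rad.

1.78°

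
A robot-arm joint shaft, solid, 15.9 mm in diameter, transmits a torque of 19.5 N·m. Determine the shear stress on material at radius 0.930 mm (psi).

J = πd⁴/32 = π(0.0159)⁴/32 = 6.275×10^-9 m⁴.
Shear stress varies linearly with radius: τ = T·r/J = 19.50 × 9.30e-4 / 6.275×10^-9 = 2.890×10^6 Pa.

419 psi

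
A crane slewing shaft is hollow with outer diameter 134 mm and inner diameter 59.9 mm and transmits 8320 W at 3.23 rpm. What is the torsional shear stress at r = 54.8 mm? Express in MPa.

ω = 2π·3.23/60 = 0.3382 rad/s, so T = P/ω = 8320 / 0.3382 = 24600 N·m.
J = π(d_o⁴ − d_i⁴)/32 = π(0.134⁴ − 0.0599⁴)/32 = 3.039×10^-5 m⁴.
Shear stress varies linearly with radius: τ = T·r/J = 24600 × 0.0548 / 3.039×10^-5 = 4.436×10^7 Pa.

44.4 MPa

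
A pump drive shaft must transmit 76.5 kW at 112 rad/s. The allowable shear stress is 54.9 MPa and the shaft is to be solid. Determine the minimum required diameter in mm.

39.9 mm

ω = 112 rad/s, so T = P/ω = 76.5×10³ / 112.0 = 683.0 N·m.
For a solid shaft τ_max = 16T/(πd³), so d = (16T/(π τ_allow))^(1/3) = (16·683.0/(π·5.49×10^7))^(1/3) = 0.03987 m.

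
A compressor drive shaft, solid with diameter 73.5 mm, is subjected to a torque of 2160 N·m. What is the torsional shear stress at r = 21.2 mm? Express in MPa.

16.0 MPa

J = πd⁴/32 = π(0.0735)⁴/32 = 2.865×10^-6 m⁴.
Shear stress varies linearly with radius: τ = T·r/J = 2160 × 0.0212 / 2.865×10^-6 = 1.598×10^7 Pa.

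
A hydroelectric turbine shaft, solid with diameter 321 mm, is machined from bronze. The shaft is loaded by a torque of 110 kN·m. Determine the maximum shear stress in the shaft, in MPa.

16.9 MPa

J = πd⁴/32 = π(0.321)⁴/32 = 1.042×10^-3 m⁴.
τ_max = T·r/J = 110000 × 0.161 / 1.042×10^-3 = 1.694×10^7 Pa.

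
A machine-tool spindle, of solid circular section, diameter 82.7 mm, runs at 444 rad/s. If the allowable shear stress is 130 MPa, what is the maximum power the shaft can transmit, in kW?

J = πd⁴/32 = π(0.0827)⁴/32 = 4.592×10^-6 m⁴.
T_max = τ_allow·J/r = 1.30×10^8 × 4.592×10^-6 / 0.0414 = 14440 N·m.
ω = 444 rad/s, so P_max = T_max·ω = 6.410×10^6 W.

6410 kW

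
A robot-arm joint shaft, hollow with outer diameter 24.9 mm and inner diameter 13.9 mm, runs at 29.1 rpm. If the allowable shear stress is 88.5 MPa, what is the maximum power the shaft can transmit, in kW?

J = π(d_o⁴ − d_i⁴)/32 = π(0.0249⁴ − 0.0139⁴)/32 = 3.407×10^-8 m⁴.
T_max = τ_allow·J/r = 8.85×10^7 × 3.407×10^-8 / 0.0124 = 242.2 N·m.
ω = 2π·29.1/60 = 3.047 rad/s, so P_max = T_max·ω = 738.1 W.

0.738 kW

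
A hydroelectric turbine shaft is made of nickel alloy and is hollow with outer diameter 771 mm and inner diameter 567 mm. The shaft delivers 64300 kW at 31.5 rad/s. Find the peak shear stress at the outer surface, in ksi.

4.65 ksi

ω = 31.5 rad/s, so T = P/ω = 64300×10³ / 31.50 = 2.041e6 N·m.
J = π(d_o⁴ − d_i⁴)/32 = π(0.771⁴ − 0.567⁴)/32 = 0.02454 m⁴.
τ_max = T·r/J = 2.041e6 × 0.386 / 0.02454 = 3.206×10^7 Pa.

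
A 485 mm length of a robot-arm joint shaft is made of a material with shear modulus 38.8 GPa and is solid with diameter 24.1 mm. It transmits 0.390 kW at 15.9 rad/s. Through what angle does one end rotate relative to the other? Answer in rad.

ω = 15.9 rad/s, so T = P/ω = 0.390×10³ / 15.90 = 24.53 N·m.
J = πd⁴/32 = π(0.0241)⁴/32 = 3.312×10^-8 m⁴.
θ = T·L/(G·J) = 24.53 × 0.485 / (38.8×10⁹ × 3.312×10^-8) = 9.258×10^-3 rad.

0.00926 rad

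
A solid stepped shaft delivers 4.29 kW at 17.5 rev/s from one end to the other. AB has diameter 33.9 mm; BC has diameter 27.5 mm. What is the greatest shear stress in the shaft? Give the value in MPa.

ω = 2π·17.5 = 110.0 rad/s, so T = P/ω = 4.29×10³ / 110.0 = 39.02 N·m.
Under the same torque, τ_max = 16T/(πd³) is largest where d is smallest — segment BC (d = 27.5 mm).
τ_max = 16·39.02/(π·(0.0275)³) = 9.555×10^6 Pa.

9.55 MPa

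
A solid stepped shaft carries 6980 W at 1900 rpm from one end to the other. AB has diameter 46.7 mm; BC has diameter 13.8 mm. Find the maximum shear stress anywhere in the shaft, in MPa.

ω = 2π·1900/60 = 199.0 rad/s, so T = P/ω = 6980 / 199.0 = 35.08 N·m.
Under the same torque, τ_max = 16T/(πd³) is largest where d is smallest — segment BC (d = 13.8 mm).
τ_max = 16·35.08/(π·(0.0138)³) = 6.798×10^7 Pa.

68.0 MPa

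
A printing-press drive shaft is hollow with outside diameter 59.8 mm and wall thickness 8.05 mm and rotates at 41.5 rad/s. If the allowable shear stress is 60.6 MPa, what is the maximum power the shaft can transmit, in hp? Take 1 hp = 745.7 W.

J = π(d_o⁴ − d_i⁴)/32 = π(0.0598⁴ − 0.0437⁴)/32 = 8.974×10^-7 m⁴.
T_max = τ_allow·J/r = 6.06×10^7 × 8.974×10^-7 / 0.0299 = 1819 N·m.
ω = 41.5 rad/s, so P_max = T_max·ω = 7.548×10^4 W.

101 hp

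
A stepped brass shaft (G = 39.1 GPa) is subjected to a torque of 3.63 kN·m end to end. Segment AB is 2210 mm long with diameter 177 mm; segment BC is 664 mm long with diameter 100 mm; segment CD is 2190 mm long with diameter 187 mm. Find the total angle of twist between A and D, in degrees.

J_AB = π(0.177)⁴/32 = 9.64×10^-5 m⁴; J_BC = π(0.100)⁴/32 = 9.82×10^-6 m⁴; J_CD = π(0.187)⁴/32 = 1.20×10^-4 m⁴.
θ = (T/G)·Σ L_i/J_i = (3630/39.1×10⁹)·(2.21/9.64×10^-5 + 0.664/9.82×10^-6 + 2.19/1.20×10^-4) = 0.01010 rad.

0.579°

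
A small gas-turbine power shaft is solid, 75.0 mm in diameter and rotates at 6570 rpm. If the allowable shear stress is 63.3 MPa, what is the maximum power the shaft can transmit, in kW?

3610 kW

J = πd⁴/32 = π(0.0750)⁴/32 = 3.106×10^-6 m⁴.
T_max = τ_allow·J/r = 6.33×10^7 × 3.106×10^-6 / 0.0375 = 5243 N·m.
ω = 2π·6570/60 = 688.0 rad/s, so P_max = T_max·ω = 3.608×10^6 W.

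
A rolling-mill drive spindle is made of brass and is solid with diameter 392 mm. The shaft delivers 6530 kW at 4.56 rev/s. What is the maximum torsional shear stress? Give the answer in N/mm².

ω = 2π·4.56 = 28.65 rad/s, so T = P/ω = 6530×10³ / 28.65 = 227900 N·m.
J = πd⁴/32 = π(0.392)⁴/32 = 2.318×10^-3 m⁴.
τ_max = T·r/J = 227900 × 0.196 / 2.318×10^-3 = 1.927×10^7 Pa.

19.3 N/mm²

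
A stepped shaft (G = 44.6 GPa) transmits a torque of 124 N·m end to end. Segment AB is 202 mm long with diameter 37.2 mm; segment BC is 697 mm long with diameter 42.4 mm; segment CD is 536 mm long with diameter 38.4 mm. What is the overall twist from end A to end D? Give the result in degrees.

J_AB = π(0.0372)⁴/32 = 1.88×10^-7 m⁴; J_BC = π(0.0424)⁴/32 = 3.17×10^-7 m⁴; J_CD = π(0.0384)⁴/32 = 2.13×10^-7 m⁴.
θ = (T/G)·Σ L_i/J_i = (124.0/44.6×10⁹)·(0.202/1.88×10^-7 + 0.697/3.17×10^-7 + 0.536/2.13×10^-7) = 0.01608 rad.

0.921°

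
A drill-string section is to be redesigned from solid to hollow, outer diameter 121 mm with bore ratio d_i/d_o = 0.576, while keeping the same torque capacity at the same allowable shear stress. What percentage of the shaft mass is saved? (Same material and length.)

27.8 %

Equal τ_max and T ⇒ the solid shaft needs d_s³ = d_o³(1−k⁴), so d_s = 121·(1−0.576⁴)^(1/3) = 116.4 mm.
Area ratio A_h/A_s = d_o²(1−k²)/d_s² = (1−k²)/(1−k⁴)^(2/3) = 0.7222.
Mass saving = 1 − 0.7222 = 27.8 %.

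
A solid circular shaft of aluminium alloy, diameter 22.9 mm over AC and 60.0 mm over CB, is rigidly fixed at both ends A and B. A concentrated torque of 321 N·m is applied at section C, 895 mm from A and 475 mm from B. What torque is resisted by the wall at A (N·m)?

3.57 N·m

Compatibility: T_A·a/J_AC = T_B·b/J_CB with T_A + T_B = T₀.
J_AC = 2.70×10^-8 m⁴, J_CB = 1.27×10^-6 m⁴, so T_A = T₀·(J_AC/a)/((J_AC/a)+(J_CB/b)) = 3.575 N·m, T_B = 317.4 N·m.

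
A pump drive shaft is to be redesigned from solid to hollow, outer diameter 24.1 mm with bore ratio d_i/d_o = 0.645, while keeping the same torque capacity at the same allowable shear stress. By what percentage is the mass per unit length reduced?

33.7 %

Equal τ_max and T ⇒ the solid shaft needs d_s³ = d_o³(1−k⁴), so d_s = 24.1·(1−0.645⁴)^(1/3) = 22.62 mm.
Area ratio A_h/A_s = d_o²(1−k²)/d_s² = (1−k²)/(1−k⁴)^(2/3) = 0.6629.
Mass saving = 1 − 0.6629 = 33.7 %.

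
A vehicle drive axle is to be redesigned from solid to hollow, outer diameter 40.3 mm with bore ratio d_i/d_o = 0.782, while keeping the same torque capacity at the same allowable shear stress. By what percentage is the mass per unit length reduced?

Equal τ_max and T ⇒ the solid shaft needs d_s³ = d_o³(1−k⁴), so d_s = 40.3·(1−0.782⁴)^(1/3) = 34.48 mm.
Area ratio A_h/A_s = d_o²(1−k²)/d_s² = (1−k²)/(1−k⁴)^(2/3) = 0.5308.
Mass saving = 1 − 0.5308 = 46.9 %.

46.9 %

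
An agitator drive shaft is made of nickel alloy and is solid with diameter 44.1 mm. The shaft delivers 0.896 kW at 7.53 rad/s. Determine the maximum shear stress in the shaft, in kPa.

7070 kPa

ω = 7.53 rad/s, so T = P/ω = 0.896×10³ / 7.530 = 119.0 N·m.
J = πd⁴/32 = π(0.0441)⁴/32 = 3.713×10^-7 m⁴.
τ_max = T·r/J = 119.0 × 0.0221 / 3.713×10^-7 = 7.066×10^6 Pa.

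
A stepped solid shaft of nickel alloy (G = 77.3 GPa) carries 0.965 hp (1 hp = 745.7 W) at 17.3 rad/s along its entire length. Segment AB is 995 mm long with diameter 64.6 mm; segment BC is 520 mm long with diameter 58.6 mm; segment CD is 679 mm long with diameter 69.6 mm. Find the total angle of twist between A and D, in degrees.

ω = 17.3 rad/s, so T = P/ω = 0.965×745.7 / 17.30 = 41.60 N·m.
J_AB = π(0.0646)⁴/32 = 1.71×10^-6 m⁴; J_BC = π(0.0586)⁴/32 = 1.16×10^-6 m⁴; J_CD = π(0.0696)⁴/32 = 2.30×10^-6 m⁴.
θ = (T/G)·Σ L_i/J_i = (41.60/77.3×10⁹)·(0.995/1.71×10^-6 + 0.520/1.16×10^-6 + 0.679/2.30×10^-6) = 7.135×10^-4 rad.

0.0409°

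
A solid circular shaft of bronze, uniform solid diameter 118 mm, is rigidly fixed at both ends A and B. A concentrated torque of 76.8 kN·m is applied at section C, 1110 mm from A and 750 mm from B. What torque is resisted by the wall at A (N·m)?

31000 N·m

With uniform GJ and both ends fixed, compatibility θ_AC = θ_CB gives T_A·a = T_B·b, together with T_A + T_B = T₀.
T_A = T₀·b/(a+b) = 76800·750/1860 = 30970 N·m; T_B = 45830 N·m.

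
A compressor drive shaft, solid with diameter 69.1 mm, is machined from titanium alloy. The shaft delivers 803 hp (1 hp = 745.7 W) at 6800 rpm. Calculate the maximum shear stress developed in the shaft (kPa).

ω = 2π·6800/60 = 712.1 rad/s, so T = P/ω = 803×745.7 / 712.1 = 840.9 N·m.
J = πd⁴/32 = π(0.0691)⁴/32 = 2.238×10^-6 m⁴.
τ_max = T·r/J = 840.9 × 0.0345 / 2.238×10^-6 = 1.298×10^7 Pa.

13000 kPa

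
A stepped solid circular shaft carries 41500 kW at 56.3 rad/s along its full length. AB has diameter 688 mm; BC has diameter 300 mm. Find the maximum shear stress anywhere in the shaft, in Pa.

ω = 56.3 rad/s, so T = P/ω = 41500×10³ / 56.30 = 737100 N·m.
Under the same torque, τ_max = 16T/(πd³) is largest where d is smallest — segment BC (d = 300 mm).
τ_max = 16·737100/(π·(0.300)³) = 1.390×10^8 Pa.

1.39e8 Pa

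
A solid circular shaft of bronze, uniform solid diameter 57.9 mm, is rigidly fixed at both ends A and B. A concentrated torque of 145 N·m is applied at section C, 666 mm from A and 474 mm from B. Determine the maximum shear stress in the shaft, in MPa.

With uniform GJ and both ends fixed, compatibility θ_AC = θ_CB gives T_A·a = T_B·b, together with T_A + T_B = T₀.
T_A = T₀·b/(a+b) = 145.0·474/1140 = 60.29 N·m; T_B = 84.71 N·m.
τ in each portion: τ_AC = 1.58×10^6 Pa, τ_CB = 2.22×10^6 Pa; maximum is in CB.
τ_max = T_CB·r/J = 84.71·0.0290/1.10×10^-6 = 2.223×10^6 Pa.

2.22 MPa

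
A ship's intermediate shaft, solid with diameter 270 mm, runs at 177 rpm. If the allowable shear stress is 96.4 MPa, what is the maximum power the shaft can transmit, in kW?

J = πd⁴/32 = π(0.270)⁴/32 = 5.217×10^-4 m⁴.
T_max = τ_allow·J/r = 9.64×10^7 × 5.217×10^-4 / 0.135 = 372600 N·m.
ω = 2π·177/60 = 18.54 rad/s, so P_max = T_max·ω = 6.906×10^6 W.

6910 kW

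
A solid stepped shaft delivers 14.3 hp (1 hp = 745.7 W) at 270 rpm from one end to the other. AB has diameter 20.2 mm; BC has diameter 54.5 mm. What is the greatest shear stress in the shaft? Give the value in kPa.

ω = 2π·270/60 = 28.27 rad/s, so T = P/ω = 14.3×745.7 / 28.27 = 377.1 N·m.
Under the same torque, τ_max = 16T/(πd³) is largest where d is smallest — segment AB (d = 20.2 mm).
τ_max = 16·377.1/(π·(0.0202)³) = 2.330×10^8 Pa.

233000 kPa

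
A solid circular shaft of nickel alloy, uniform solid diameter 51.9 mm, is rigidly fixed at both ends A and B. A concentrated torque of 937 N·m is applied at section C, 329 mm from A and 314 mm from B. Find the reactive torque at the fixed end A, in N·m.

With uniform GJ and both ends fixed, compatibility θ_AC = θ_CB gives T_A·a = T_B·b, together with T_A + T_B = T₀.
T_A = T₀·b/(a+b) = 937.0·314/643.0 = 457.6 N·m; T_B = 479.4 N·m.

458 N·m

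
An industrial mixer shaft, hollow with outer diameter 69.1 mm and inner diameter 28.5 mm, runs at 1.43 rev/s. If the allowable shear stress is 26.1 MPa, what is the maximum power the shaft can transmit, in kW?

J = π(d_o⁴ − d_i⁴)/32 = π(0.0691⁴ − 0.0285⁴)/32 = 2.173×10^-6 m⁴.
T_max = τ_allow·J/r = 2.61×10^7 × 2.173×10^-6 / 0.0345 = 1642 N·m.
ω = 2π·1.43 = 8.985 rad/s, so P_max = T_max·ω = 1.475×10^4 W.

14.8 kW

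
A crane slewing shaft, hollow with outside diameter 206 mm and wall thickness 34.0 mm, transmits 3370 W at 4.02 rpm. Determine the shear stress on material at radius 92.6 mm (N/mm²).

5.25 N/mm²

ω = 2π·4.02/60 = 0.4210 rad/s, so T = P/ω = 3370 / 0.4210 = 8005 N·m.
J = π(d_o⁴ − d_i⁴)/32 = π(0.206⁴ − 0.138⁴)/32 = 1.412×10^-4 m⁴.
Shear stress varies linearly with radius: τ = T·r/J = 8005 × 0.0926 / 1.412×10^-4 = 5.250×10^6 Pa.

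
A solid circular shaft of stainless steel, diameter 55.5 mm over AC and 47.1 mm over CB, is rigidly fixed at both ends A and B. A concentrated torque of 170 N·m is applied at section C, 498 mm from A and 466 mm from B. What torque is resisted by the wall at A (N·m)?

Compatibility: T_A·a/J_AC = T_B·b/J_CB with T_A + T_B = T₀.
J_AC = 9.31×10^-7 m⁴, J_CB = 4.83×10^-7 m⁴, so T_A = T₀·(J_AC/a)/((J_AC/a)+(J_CB/b)) = 109.4 N·m, T_B = 60.63 N·m.

109 N·m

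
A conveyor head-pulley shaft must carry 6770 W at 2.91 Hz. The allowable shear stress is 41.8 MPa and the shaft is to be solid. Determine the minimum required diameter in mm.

ω = 2π·2.91 = 18.28 rad/s, so T = P/ω = 6770 / 18.28 = 370.3 N·m.
For a solid shaft τ_max = 16T/(πd³), so d = (16T/(π τ_allow))^(1/3) = (16·370.3/(π·4.18×10^7))^(1/3) = 0.03560 m.

35.6 mm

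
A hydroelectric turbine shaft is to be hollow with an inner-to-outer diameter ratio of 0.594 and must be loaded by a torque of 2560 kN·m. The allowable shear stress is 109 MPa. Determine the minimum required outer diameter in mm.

For a hollow shaft with d_i/d_o = 0.594: τ_max = 16T/(π d_o³ (1−k⁴)), so d_o = [16T/(π τ_allow (1−k⁴))]^(1/3) = [16·2.560e6/(π·1.09×10^8·0.8755)]^(1/3) = 0.5150 m.

515 mm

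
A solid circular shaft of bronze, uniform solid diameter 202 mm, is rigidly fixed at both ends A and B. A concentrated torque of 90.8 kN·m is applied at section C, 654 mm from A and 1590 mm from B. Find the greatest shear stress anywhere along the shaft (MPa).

39.8 MPa

With uniform GJ and both ends fixed, compatibility θ_AC = θ_CB gives T_A·a = T_B·b, together with T_A + T_B = T₀.
T_A = T₀·b/(a+b) = 90800·1590/2244 = 64340 N·m; T_B = 26460 N·m.
τ in each portion: τ_AC = 3.98×10^7 Pa, τ_CB = 1.64×10^7 Pa; maximum is in AC.
τ_max = T_AC·r/J = 64340·0.101/1.63×10^-4 = 3.975×10^7 Pa.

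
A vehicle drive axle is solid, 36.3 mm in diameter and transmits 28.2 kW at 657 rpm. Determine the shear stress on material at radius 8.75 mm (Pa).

2.10e7 Pa

ω = 2π·657/60 = 68.80 rad/s, so T = P/ω = 28.2×10³ / 68.80 = 409.9 N·m.
J = πd⁴/32 = π(0.0363)⁴/32 = 1.705×10^-7 m⁴.
Shear stress varies linearly with radius: τ = T·r/J = 409.9 × 0.00875 / 1.705×10^-7 = 2.104×10^7 Pa.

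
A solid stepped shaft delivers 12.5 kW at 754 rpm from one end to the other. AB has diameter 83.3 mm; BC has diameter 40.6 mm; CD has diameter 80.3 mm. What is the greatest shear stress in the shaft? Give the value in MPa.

12.0 MPa

ω = 2π·754/60 = 78.96 rad/s, so T = P/ω = 12.5×10³ / 78.96 = 158.3 N·m.
Under the same torque, τ_max = 16T/(πd³) is largest where d is smallest — segment BC (d = 40.6 mm).
τ_max = 16·158.3/(π·(0.0406)³) = 1.205×10^7 Pa.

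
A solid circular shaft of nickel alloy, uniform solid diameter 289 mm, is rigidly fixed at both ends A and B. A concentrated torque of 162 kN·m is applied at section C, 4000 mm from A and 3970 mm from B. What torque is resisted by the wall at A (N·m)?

80700 N·m

With uniform GJ and both ends fixed, compatibility θ_AC = θ_CB gives T_A·a = T_B·b, together with T_A + T_B = T₀.
T_A = T₀·b/(a+b) = 162000·3970/7970 = 80700 N·m; T_B = 81300 N·m.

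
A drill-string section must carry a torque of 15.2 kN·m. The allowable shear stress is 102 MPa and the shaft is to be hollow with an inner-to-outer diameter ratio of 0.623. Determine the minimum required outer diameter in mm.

For a hollow shaft with d_i/d_o = 0.623: τ_max = 16T/(π d_o³ (1−k⁴)), so d_o = [16T/(π τ_allow (1−k⁴))]^(1/3) = [16·15200/(π·1.02×10^8·0.8494)]^(1/3) = 0.09632 m.

96.3 mm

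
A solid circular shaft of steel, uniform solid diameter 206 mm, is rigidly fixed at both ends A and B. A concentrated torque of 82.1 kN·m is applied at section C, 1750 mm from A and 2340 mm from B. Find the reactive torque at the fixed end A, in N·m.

47000 N·m

With uniform GJ and both ends fixed, compatibility θ_AC = θ_CB gives T_A·a = T_B·b, together with T_A + T_B = T₀.
T_A = T₀·b/(a+b) = 82100·2340/4090 = 46970 N·m; T_B = 35130 N·m.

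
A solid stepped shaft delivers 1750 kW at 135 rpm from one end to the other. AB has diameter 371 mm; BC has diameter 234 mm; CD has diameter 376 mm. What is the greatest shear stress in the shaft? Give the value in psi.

7140 psi

ω = 2π·135/60 = 14.14 rad/s, so T = P/ω = 1750×10³ / 14.14 = 123800 N·m.
Under the same torque, τ_max = 16T/(πd³) is largest where d is smallest — segment BC (d = 234 mm).
τ_max = 16·123800/(π·(0.234)³) = 4.920×10^7 Pa.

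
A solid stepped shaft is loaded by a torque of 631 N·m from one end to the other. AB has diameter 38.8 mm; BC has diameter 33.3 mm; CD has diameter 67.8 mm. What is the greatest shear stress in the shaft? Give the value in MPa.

87.0 MPa

Under the same torque, τ_max = 16T/(πd³) is largest where d is smallest — segment BC (d = 33.3 mm).
τ_max = 16·631.0/(π·(0.0333)³) = 8.703×10^7 Pa.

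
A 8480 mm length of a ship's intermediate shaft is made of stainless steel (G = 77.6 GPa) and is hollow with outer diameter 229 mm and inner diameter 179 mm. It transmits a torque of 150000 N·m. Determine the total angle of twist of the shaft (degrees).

J = π(d_o⁴ − d_i⁴)/32 = π(0.229⁴ − 0.179⁴)/32 = 1.692×10^-4 m⁴.
θ = T·L/(G·J) = 150000 × 8.48 / (77.6×10⁹ × 1.692×10^-4) = 0.09688 rad.

5.55°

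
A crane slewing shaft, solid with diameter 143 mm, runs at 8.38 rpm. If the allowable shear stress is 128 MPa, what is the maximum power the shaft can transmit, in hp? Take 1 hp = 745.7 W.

86.5 hp

J = πd⁴/32 = π(0.143)⁴/32 = 4.105×10^-5 m⁴.
T_max = τ_allow·J/r = 1.28×10^8 × 4.105×10^-5 / 0.0715 = 73490 N·m.
ω = 2π·8.38/60 = 0.8776 rad/s, so P_max = T_max·ω = 6.449×10^4 W.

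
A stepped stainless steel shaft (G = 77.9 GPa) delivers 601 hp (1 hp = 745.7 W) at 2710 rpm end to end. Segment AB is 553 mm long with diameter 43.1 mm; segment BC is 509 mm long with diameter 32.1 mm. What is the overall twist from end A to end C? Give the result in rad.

0.132 rad

ω = 2π·2710/60 = 283.8 rad/s, so T = P/ω = 601×745.7 / 283.8 = 1579 N·m.
J_AB = π(0.0431)⁴/32 = 3.39×10^-7 m⁴; J_BC = π(0.0321)⁴/32 = 1.04×10^-7 m⁴.
θ = (T/G)·Σ L_i/J_i = (1579/77.9×10⁹)·(0.553/3.39×10^-7 + 0.509/1.04×10^-7) = 0.1321 rad.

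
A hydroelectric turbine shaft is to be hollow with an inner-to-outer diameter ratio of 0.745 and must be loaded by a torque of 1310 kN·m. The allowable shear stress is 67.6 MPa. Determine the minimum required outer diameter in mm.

522 mm

For a hollow shaft with d_i/d_o = 0.745: τ_max = 16T/(π d_o³ (1−k⁴)), so d_o = [16T/(π τ_allow (1−k⁴))]^(1/3) = [16·1.310e6/(π·6.76×10^7·0.6919)]^(1/3) = 0.5225 m.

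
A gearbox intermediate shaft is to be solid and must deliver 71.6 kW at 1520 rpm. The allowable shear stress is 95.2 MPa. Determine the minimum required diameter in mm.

28.9 mm

ω = 2π·1520/60 = 159.2 rad/s, so T = P/ω = 71.6×10³ / 159.2 = 449.8 N·m.
For a solid shaft τ_max = 16T/(πd³), so d = (16T/(π τ_allow))^(1/3) = (16·449.8/(π·9.52×10^7))^(1/3) = 0.02887 m.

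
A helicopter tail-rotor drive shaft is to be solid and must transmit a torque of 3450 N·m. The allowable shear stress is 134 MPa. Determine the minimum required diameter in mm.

50.8 mm

For a solid shaft τ_max = 16T/(πd³), so d = (16T/(π τ_allow))^(1/3) = (16·3450/(π·1.34×10^8))^(1/3) = 0.05080 m.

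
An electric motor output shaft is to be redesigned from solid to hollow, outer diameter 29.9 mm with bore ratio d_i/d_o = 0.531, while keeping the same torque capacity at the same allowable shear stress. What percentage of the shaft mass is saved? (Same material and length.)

Equal τ_max and T ⇒ the solid shaft needs d_s³ = d_o³(1−k⁴), so d_s = 29.9·(1−0.531⁴)^(1/3) = 29.09 mm.
Area ratio A_h/A_s = d_o²(1−k²)/d_s² = (1−k²)/(1−k⁴)^(2/3) = 0.7588.
Mass saving = 1 − 0.7588 = 24.1 %.

24.1 %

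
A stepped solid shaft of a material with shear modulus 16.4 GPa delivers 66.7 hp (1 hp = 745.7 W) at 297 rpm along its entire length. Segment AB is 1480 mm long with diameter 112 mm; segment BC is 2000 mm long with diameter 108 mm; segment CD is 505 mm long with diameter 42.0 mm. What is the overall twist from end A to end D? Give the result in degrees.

ω = 2π·297/60 = 31.10 rad/s, so T = P/ω = 66.7×745.7 / 31.10 = 1599 N·m.
J_AB = π(0.112)⁴/32 = 1.54×10^-5 m⁴; J_BC = π(0.108)⁴/32 = 1.34×10^-5 m⁴; J_CD = π(0.0420)⁴/32 = 3.05×10^-7 m⁴.
θ = (T/G)·Σ L_i/J_i = (1599/16.4×10⁹)·(1.48/1.54×10^-5 + 2.00/1.34×10^-5 + 0.505/3.05×10^-7) = 0.1851 rad.

10.6°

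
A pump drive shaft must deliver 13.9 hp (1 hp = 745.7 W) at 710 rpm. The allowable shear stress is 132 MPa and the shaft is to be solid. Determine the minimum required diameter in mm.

17.5 mm

ω = 2π·710/60 = 74.35 rad/s, so T = P/ω = 13.9×745.7 / 74.35 = 139.4 N·m.
For a solid shaft τ_max = 16T/(πd³), so d = (16T/(π τ_allow))^(1/3) = (16·139.4/(π·1.32×10^8))^(1/3) = 0.01752 m.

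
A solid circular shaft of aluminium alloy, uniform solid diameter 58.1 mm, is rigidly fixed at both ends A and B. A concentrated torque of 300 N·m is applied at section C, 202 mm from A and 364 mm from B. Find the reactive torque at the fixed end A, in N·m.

193 N·m

With uniform GJ and both ends fixed, compatibility θ_AC = θ_CB gives T_A·a = T_B·b, together with T_A + T_B = T₀.
T_A = T₀·b/(a+b) = 300.0·364/566.0 = 192.9 N·m; T_B = 107.1 N·m.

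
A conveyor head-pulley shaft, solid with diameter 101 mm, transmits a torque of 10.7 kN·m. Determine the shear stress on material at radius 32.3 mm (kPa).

J = πd⁴/32 = π(0.101)⁴/32 = 1.022×10^-5 m⁴.
Shear stress varies linearly with radius: τ = T·r/J = 10700 × 0.0323 / 1.022×10^-5 = 3.383×10^7 Pa.

33800 kPa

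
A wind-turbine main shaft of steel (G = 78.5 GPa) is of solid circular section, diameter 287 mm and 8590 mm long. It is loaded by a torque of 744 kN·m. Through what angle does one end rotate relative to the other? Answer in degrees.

J = πd⁴/32 = π(0.287)⁴/32 = 6.661×10^-4 m⁴.
θ = T·L/(G·J) = 744000 × 8.59 / (78.5×10⁹ × 6.661×10^-4) = 0.1222 rad.

7.00°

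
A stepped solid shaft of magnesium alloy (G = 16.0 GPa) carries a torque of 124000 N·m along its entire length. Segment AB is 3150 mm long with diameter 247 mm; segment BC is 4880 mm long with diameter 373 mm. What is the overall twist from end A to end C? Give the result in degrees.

J_AB = π(0.247)⁴/32 = 3.65×10^-4 m⁴; J_BC = π(0.373)⁴/32 = 1.90×10^-3 m⁴.
θ = (T/G)·Σ L_i/J_i = (124000/16.0×10⁹)·(3.15/3.65×10^-4 + 4.88/1.90×10^-3) = 0.08671 rad.

4.97°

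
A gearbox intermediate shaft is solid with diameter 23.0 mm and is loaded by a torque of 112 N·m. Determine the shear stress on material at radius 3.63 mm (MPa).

14.8 MPa

J = πd⁴/32 = π(0.0230)⁴/32 = 2.747×10^-8 m⁴.
Shear stress varies linearly with radius: τ = T·r/J = 112.0 × 0.00363 / 2.747×10^-8 = 1.480×10^7 Pa.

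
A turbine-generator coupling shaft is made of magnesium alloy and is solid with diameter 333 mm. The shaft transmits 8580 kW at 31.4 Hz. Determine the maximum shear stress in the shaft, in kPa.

6000 kPa

ω = 2π·31.4 = 197.3 rad/s, so T = P/ω = 8580×10³ / 197.3 = 43490 N·m.
J = πd⁴/32 = π(0.333)⁴/32 = 1.207×10^-3 m⁴.
τ_max = T·r/J = 43490 × 0.167 / 1.207×10^-3 = 5.998×10^6 Pa.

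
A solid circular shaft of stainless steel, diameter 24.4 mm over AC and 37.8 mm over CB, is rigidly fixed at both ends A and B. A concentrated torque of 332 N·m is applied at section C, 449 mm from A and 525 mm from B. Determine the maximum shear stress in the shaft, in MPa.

Compatibility: T_A·a/J_AC = T_B·b/J_CB with T_A + T_B = T₀.
J_AC = 3.48×10^-8 m⁴, J_CB = 2.00×10^-7 m⁴, so T_A = T₀·(J_AC/a)/((J_AC/a)+(J_CB/b)) = 56.02 N·m, T_B = 276.0 N·m.
τ in each portion: τ_AC = 1.96×10^7 Pa, τ_CB = 2.60×10^7 Pa; maximum is in CB.
τ_max = T_CB·r/J = 276.0·0.0189/2.00×10^-7 = 2.602×10^7 Pa.

26.0 MPa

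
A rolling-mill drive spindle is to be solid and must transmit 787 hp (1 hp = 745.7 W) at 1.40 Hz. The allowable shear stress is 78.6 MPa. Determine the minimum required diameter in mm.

ω = 2π·1.40 = 8.796 rad/s, so T = P/ω = 787×745.7 / 8.796 = 66720 N·m.
For a solid shaft τ_max = 16T/(πd³), so d = (16T/(π τ_allow))^(1/3) = (16·66720/(π·7.86×10^7))^(1/3) = 0.1629 m.

163 mm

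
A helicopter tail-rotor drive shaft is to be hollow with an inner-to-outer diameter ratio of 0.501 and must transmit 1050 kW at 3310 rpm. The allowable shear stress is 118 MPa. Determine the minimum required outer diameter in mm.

ω = 2π·3310/60 = 346.6 rad/s, so T = P/ω = 1050×10³ / 346.6 = 3029 N·m.
For a hollow shaft with d_i/d_o = 0.501: τ_max = 16T/(π d_o³ (1−k⁴)), so d_o = [16T/(π τ_allow (1−k⁴))]^(1/3) = [16·3029/(π·1.18×10^8·0.9370)]^(1/3) = 0.05187 m.

51.9 mm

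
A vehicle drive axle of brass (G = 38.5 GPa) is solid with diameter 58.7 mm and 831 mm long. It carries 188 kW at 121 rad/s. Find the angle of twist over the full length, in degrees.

ω = 121 rad/s, so T = P/ω = 188×10³ / 121.0 = 1554 N·m.
J = πd⁴/32 = π(0.0587)⁴/32 = 1.166×10^-6 m⁴.
θ = T·L/(G·J) = 1554 × 0.831 / (38.5×10⁹ × 1.166×10^-6) = 0.02877 rad.

1.65°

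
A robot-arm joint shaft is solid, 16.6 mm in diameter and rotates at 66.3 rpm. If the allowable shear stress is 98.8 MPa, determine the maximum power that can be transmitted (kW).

J = πd⁴/32 = π(0.0166)⁴/32 = 7.455×10^-9 m⁴.
T_max = τ_allow·J/r = 9.88×10^7 × 7.455×10^-9 / 0.00830 = 88.74 N·m.
ω = 2π·66.3/60 = 6.943 rad/s, so P_max = T_max·ω = 616.1 W.

0.616 kW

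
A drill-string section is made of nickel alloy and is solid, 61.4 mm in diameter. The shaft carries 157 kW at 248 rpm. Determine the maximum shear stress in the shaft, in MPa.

ω = 2π·248/60 = 25.97 rad/s, so T = P/ω = 157×10³ / 25.97 = 6045 N·m.
J = πd⁴/32 = π(0.0614)⁴/32 = 1.395×10^-6 m⁴.
τ_max = T·r/J = 6045 × 0.0307 / 1.395×10^-6 = 1.330×10^8 Pa.

133 MPa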